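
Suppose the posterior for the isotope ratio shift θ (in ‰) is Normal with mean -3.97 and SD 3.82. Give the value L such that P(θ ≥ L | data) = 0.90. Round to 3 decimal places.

Need L with P(θ ≥ L) = 0.90: L = -3.97 − z_{0.1}·3.82.
z = 1.282; L = -3.97 − 1.282 × 3.82 = -8.866.

-8.866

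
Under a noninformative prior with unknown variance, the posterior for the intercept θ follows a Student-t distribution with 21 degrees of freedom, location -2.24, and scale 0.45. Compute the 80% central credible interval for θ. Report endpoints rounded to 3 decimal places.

[-2.835, -1.645]

The t_21 distribution is symmetric; the 80% interval is -2.24 ± t·0.45 with t_{0.9,21} = 1.323.
Half-width: 1.323 × 0.45 = 0.595.
-2.24 − 0.595 = -2.835; -2.24 + 0.595 = -1.645.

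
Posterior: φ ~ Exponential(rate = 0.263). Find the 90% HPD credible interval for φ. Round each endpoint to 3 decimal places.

The exponential density is strictly decreasing on [0, ∞), so the HPD interval is anchored at 0: [0, q] with P(φ ≤ q) = 0.90.
q = −ln(1 − 0.90) / 0.263 = 2.3026 / 0.263 = 8.755.

[0.000, 8.755]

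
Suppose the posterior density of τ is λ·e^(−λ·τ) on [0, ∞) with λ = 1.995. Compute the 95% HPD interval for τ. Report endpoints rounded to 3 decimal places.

The exponential density is strictly decreasing on [0, ∞), so the HPD interval is anchored at 0: [0, q] with P(τ ≤ q) = 0.95.
q = −ln(1 − 0.95) / 1.995 = 2.9957 / 1.995 = 1.502.

[0.000, 1.502]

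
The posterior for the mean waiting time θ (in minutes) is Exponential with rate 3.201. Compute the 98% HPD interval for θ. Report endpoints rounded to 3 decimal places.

[0.000, 1.222]

The exponential density is strictly decreasing on [0, ∞), so the HPD interval is anchored at 0: [0, q] with P(θ ≤ q) = 0.98.
q = −ln(1 − 0.98) / 3.201 = 3.9120 / 3.201 = 1.222.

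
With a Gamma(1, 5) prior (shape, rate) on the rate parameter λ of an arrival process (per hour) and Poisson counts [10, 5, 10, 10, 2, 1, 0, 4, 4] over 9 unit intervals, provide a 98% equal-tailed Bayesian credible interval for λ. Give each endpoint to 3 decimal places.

[2.324, 4.600]

Posterior: Gamma(1+46, 5+9) = Gamma(47, 14) (shape, rate).
Equal-tailed 98% interval: Gamma(47, 14) quantiles at 0.01 and 0.99.
Posterior mean ≈ 3.357, SD ≈ 0.490; a Normal approximation gives roughly [2.218, 4.496].
Exact: lower = 2.324; upper = 4.600.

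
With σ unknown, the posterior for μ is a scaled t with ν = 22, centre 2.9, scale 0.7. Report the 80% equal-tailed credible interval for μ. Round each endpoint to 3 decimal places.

[1.975, 3.825]

The t_22 distribution is symmetric; the 80% interval is 2.9 ± t·0.7 with t_{0.9,22} = 1.321.
Half-width: 1.321 × 0.7 = 0.925.
2.9 − 0.925 = 1.975; 2.9 + 0.925 = 3.825.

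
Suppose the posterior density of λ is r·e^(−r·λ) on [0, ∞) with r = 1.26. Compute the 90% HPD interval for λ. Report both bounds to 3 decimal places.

The exponential density is strictly decreasing on [0, ∞), so the HPD interval is anchored at 0: [0, q] with P(λ ≤ q) = 0.90.
q = −ln(1 − 0.90) / 1.26 = 2.3026 / 1.26 = 1.827.

[0.000, 1.827]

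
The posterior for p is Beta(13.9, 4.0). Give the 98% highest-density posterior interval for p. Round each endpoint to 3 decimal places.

[0.542, 0.961]

The posterior is unimodal and skewed, so the HPD interval has equal density at both endpoints and is the shortest 98% interval.
Solving f(0.542) = f(0.961) with F(0.961) − F(0.542) = 0.98 gives [0.542, 0.961].
For comparison, the equal-tailed interval is [0.518, 0.948]; the HPD is narrower and shifted toward the mode.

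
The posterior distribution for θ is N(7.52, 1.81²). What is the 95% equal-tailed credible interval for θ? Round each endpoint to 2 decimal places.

The posterior is symmetric, so the 95% equal-tailed interval is θ = 7.52 ± z·1.81 with z = 1.960.
Half-width: 1.960 × 1.81 = 3.55.
7.52 − 3.55 = 3.97; 7.52 + 3.55 = 11.07.

[3.97, 11.07]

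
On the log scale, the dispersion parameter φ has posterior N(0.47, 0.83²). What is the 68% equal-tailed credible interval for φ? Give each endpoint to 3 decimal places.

[0.701, 3.652]

On the log scale the 68% interval is 0.47 ± 0.994 × 0.83 = [-0.3554, 1.2954].
Exponentiate: [e^-0.3554, e^1.2954] = [0.701, 3.652].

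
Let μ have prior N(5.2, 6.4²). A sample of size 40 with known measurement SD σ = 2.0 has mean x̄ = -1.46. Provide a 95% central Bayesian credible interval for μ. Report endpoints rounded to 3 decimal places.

[-2.063, -0.825]

Posterior precision = 1/6.4² + 40/2.0² = 0.0244 + 10.0000 = 10.0244, so posterior SD = 0.3158.
Posterior mean = (5.2/6.4² + 40·-1.46/2.0²) / 10.0244 = -1.4438.
Interval: -1.4438 ± 1.960 × 0.3158 → [-2.063, -0.825].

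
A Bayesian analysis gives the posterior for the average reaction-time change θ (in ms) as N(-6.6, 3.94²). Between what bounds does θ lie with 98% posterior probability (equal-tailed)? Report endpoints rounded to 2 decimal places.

[-15.77, 2.57]

The posterior is symmetric, so the 98% equal-tailed interval is θ = -6.6 ± z·3.94 with z = 2.326.
Half-width: 2.326 × 3.94 = 9.17.
-6.6 − 9.17 = -15.77; -6.6 + 9.17 = 2.57.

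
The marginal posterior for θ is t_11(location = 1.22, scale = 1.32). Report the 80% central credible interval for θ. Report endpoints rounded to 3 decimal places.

The t_11 distribution is symmetric; the 80% interval is 1.22 ± t·1.32 with t_{0.9,11} = 1.363.
Half-width: 1.363 × 1.32 = 1.800.
1.22 − 1.800 = -0.580; 1.22 + 1.800 = 3.020.

[-0.580, 3.020]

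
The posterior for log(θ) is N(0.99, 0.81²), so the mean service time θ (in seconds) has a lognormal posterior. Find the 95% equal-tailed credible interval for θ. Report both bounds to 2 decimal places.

[0.55, 13.17]

On the log scale the 95% interval is 0.99 ± 1.960 × 0.81 = [-0.5976, 2.5776].
Exponentiate: [e^-0.5976, e^2.5776] = [0.55, 13.17].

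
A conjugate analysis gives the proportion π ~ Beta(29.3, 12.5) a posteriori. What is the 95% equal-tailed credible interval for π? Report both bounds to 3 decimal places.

[0.556, 0.828]

Posterior: Beta(29.3, 12.5).
Equal-tailed 95% interval: the 0.025 and 0.975 quantiles of Beta(29.3, 12.5).
Posterior mean ≈ 0.701, SD ≈ 0.070; a Normal approximation gives roughly [0.564, 0.838].
Exact: F⁻¹(0.025) = 0.556; F⁻¹(0.975) = 0.828.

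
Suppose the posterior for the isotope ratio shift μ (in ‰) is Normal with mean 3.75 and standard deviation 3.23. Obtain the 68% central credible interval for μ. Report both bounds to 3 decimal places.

The posterior is symmetric, so the 68% equal-tailed interval is μ = 3.75 ± z·3.23 with z = 0.994.
Half-width: 0.994 × 3.23 = 3.212.
3.75 − 3.212 = 0.538; 3.75 + 3.212 = 6.962.

[0.538, 6.962]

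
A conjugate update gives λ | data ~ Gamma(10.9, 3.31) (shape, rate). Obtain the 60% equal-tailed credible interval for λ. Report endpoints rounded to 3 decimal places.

[2.438, 4.090]

Posterior: Gamma(shape 10.9, rate 3.31).
Equal-tailed 60% interval: Gamma(10.9, 3.31) quantiles at 0.2 and 0.8.
Posterior mean ≈ 3.293, SD ≈ 0.997; a Normal approximation gives roughly [2.454, 4.133].
Exact: lower = 2.438; upper = 4.090.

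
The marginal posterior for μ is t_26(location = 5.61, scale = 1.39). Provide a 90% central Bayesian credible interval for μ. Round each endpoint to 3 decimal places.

[3.239, 7.981]

The t_26 distribution is symmetric; the 90% interval is 5.61 ± t·1.39 with t_{0.95,26} = 1.706.
Half-width: 1.706 × 1.39 = 2.371.
5.61 − 2.371 = 3.239; 5.61 + 2.371 = 7.981.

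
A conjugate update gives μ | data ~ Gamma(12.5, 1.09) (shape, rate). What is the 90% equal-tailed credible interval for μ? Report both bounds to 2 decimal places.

Posterior: Gamma(shape 12.5, rate 1.09).
Equal-tailed 90% interval: Gamma(12.5, 1.09) quantiles at 0.05 and 0.95.
Posterior mean ≈ 11.47, SD ≈ 3.24; a Normal approximation gives roughly [6.13, 16.80].
Exact: lower = 6.70; upper = 17.27.

[6.70, 17.27]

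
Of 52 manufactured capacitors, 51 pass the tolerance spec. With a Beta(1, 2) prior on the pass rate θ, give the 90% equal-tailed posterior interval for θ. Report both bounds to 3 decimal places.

[0.888, 0.985]

Posterior: Beta(1+51, 2+1) = Beta(52, 3).
Equal-tailed 90% interval: the 0.05 and 0.95 quantiles of Beta(52, 3).
Posterior mean ≈ 0.945, SD ≈ 0.030; a Normal approximation gives roughly [0.896, 0.995].
Exact: F⁻¹(0.05) = 0.888; F⁻¹(0.95) = 0.985.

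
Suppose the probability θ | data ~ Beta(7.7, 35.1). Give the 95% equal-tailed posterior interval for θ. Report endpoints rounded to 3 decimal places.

[0.081, 0.307]

Posterior: Beta(7.7, 35.1).
Equal-tailed 95% interval: the 0.025 and 0.975 quantiles of Beta(7.7, 35.1).
Posterior mean ≈ 0.180, SD ≈ 0.058; a Normal approximation gives roughly [0.066, 0.294].
Exact: F⁻¹(0.025) = 0.081; F⁻¹(0.975) = 0.307.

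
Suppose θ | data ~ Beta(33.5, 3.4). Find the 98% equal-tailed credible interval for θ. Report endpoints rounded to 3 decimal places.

Posterior: Beta(33.5, 3.4).
Equal-tailed 98% interval: the 0.01 and 0.99 quantiles of Beta(33.5, 3.4).
Posterior mean ≈ 0.908, SD ≈ 0.047; a Normal approximation gives roughly [0.799, 1.017].
Exact: F⁻¹(0.01) = 0.770; F⁻¹(0.99) = 0.983.

[0.770, 0.983]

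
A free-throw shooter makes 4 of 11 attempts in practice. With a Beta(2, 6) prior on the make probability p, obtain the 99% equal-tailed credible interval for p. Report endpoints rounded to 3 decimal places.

[0.095, 0.605]

Posterior: Beta(2+4, 6+7) = Beta(6, 13).
Equal-tailed 99% interval: the 0.005 and 0.995 quantiles of Beta(6, 13).
Posterior mean ≈ 0.316, SD ≈ 0.104; a Normal approximation gives roughly [0.048, 0.584].
Exact: F⁻¹(0.005) = 0.095; F⁻¹(0.995) = 0.605.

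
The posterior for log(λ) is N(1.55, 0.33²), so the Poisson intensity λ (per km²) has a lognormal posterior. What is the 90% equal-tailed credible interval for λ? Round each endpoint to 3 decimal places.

[2.738, 8.108]

On the log scale the 90% interval is 1.55 ± 1.645 × 0.33 = [1.0072, 2.0928].
Exponentiate: [e^1.0072, e^2.0928] = [2.738, 8.108].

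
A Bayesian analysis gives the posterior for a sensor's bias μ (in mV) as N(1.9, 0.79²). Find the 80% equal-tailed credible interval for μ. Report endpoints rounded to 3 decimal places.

The posterior is symmetric, so the 80% equal-tailed interval is μ = 1.9 ± z·0.79 with z = 1.282.
Half-width: 1.282 × 0.79 = 1.012.
1.9 − 1.012 = 0.888; 1.9 + 1.012 = 2.912.

[0.888, 2.912]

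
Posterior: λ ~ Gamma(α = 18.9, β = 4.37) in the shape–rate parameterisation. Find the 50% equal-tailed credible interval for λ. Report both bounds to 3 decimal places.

Posterior: Gamma(shape 18.9, rate 4.37).
Equal-tailed 50% interval: Gamma(18.9, 4.37) quantiles at 0.25 and 0.75.
Posterior mean ≈ 4.325, SD ≈ 0.995; a Normal approximation gives roughly [3.654, 4.996].
Exact: lower = 3.619; upper = 4.948.

[3.619, 4.948]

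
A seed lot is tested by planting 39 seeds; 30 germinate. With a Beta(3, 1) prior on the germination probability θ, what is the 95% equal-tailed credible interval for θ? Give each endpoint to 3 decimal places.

[0.632, 0.879]

Posterior: Beta(3+30, 1+9) = Beta(33, 10).
Equal-tailed 95% interval: the 0.025 and 0.975 quantiles of Beta(33, 10).
Posterior mean ≈ 0.767, SD ≈ 0.064; a Normal approximation gives roughly [0.643, 0.892].
Exact: F⁻¹(0.025) = 0.632; F⁻¹(0.975) = 0.879.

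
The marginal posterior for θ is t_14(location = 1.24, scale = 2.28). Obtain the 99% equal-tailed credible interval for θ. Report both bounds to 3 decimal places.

[-5.547, 8.027]

The t_14 distribution is symmetric; the 99% interval is 1.24 ± t·2.28 with t_{0.995,14} = 2.977.
Half-width: 2.977 × 2.28 = 6.787.
1.24 − 6.787 = -5.547; 1.24 + 6.787 = 8.027.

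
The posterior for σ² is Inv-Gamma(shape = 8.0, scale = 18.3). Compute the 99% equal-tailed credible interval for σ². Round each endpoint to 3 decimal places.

[1.068, 7.118]

Inverse-Gamma(8.0, 18.3) quantiles: F⁻¹(0.005) and F⁻¹(0.995).
Equivalently, 1/σ² ~ Gamma(8.0, rate = 18.3); invert its 0.995 and 0.005 quantiles.
Posterior mean ≈ 2.614, SD ≈ 1.067; a Normal approximation gives roughly [-0.135, 5.363].
Exact: lower = 1.068; upper = 7.118.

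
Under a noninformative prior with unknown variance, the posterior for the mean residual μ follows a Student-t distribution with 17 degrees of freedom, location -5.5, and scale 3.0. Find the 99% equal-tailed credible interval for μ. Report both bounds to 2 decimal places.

[-14.19, 3.19]

The t_17 distribution is symmetric; the 99% interval is -5.5 ± t·3.0 with t_{0.995,17} = 2.898.
Half-width: 2.898 × 3.0 = 8.69.
-5.5 − 8.69 = -14.19; -5.5 + 8.69 = 3.19.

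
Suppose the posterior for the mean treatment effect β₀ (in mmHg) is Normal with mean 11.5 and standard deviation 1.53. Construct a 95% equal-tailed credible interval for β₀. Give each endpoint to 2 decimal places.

The posterior is symmetric, so the 95% equal-tailed interval is β₀ = 11.5 ± z·1.53 with z = 1.960.
Half-width: 1.960 × 1.53 = 3.00.
11.5 − 3.00 = 8.50; 11.5 + 3.00 = 14.50.

[8.50, 14.50]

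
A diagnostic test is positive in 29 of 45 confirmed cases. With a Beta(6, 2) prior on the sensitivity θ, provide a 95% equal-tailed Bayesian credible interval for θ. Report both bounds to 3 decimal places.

[0.529, 0.780]

Posterior: Beta(6+29, 2+16) = Beta(35, 18).
Equal-tailed 95% interval: the 0.025 and 0.975 quantiles of Beta(35, 18).
Posterior mean ≈ 0.660, SD ≈ 0.064; a Normal approximation gives roughly [0.534, 0.787].
Exact: F⁻¹(0.025) = 0.529; F⁻¹(0.975) = 0.780.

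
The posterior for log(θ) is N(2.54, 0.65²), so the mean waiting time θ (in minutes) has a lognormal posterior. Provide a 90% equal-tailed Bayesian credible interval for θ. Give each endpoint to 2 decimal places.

On the log scale the 90% interval is 2.54 ± 1.645 × 0.65 = [1.4708, 3.6092].
Exponentiate: [e^1.4708, e^3.6092] = [4.35, 36.93].

[4.35, 36.93]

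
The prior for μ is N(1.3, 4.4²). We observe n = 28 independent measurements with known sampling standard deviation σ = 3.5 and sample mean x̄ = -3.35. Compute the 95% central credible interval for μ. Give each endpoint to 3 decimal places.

[-4.529, -1.965]

Posterior precision = 1/4.4² + 28/3.5² = 0.0517 + 2.2857 = 2.3374, so posterior SD = 0.6541.
Posterior mean = (1.3/4.4² + 28·-3.35/3.5²) / 2.3374 = -3.2472.
Interval: -3.2472 ± 1.960 × 0.6541 → [-4.529, -1.965].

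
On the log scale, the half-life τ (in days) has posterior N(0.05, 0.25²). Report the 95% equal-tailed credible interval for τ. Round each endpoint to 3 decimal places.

[0.644, 1.716]

On the log scale the 95% interval is 0.05 ± 1.960 × 0.25 = [-0.4400, 0.5400].
Exponentiate: [e^-0.4400, e^0.5400] = [0.644, 1.716].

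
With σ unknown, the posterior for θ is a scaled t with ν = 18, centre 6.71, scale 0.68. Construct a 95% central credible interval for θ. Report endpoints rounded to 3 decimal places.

[5.281, 8.139]

The t_18 distribution is symmetric; the 95% interval is 6.71 ± t·0.68 with t_{0.975,18} = 2.101.
Half-width: 2.101 × 0.68 = 1.429.
6.71 − 1.429 = 5.281; 6.71 + 1.429 = 8.139.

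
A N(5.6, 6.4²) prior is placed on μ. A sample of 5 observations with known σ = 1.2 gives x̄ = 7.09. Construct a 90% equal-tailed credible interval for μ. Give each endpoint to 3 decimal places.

[6.200, 7.959]

Posterior precision = 1/6.4² + 5/1.2² = 0.0244 + 3.4722 = 3.4966, so posterior SD = 0.5348.
Posterior mean = (5.6/6.4² + 5·7.09/1.2²) / 3.4966 = 7.0796.
Interval: 7.0796 ± 1.645 × 0.5348 → [6.200, 7.959].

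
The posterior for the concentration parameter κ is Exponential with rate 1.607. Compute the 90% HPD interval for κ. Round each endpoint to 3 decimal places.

[0.000, 1.433]

The exponential density is strictly decreasing on [0, ∞), so the HPD interval is anchored at 0: [0, q] with P(κ ≤ q) = 0.90.
q = −ln(1 − 0.90) / 1.607 = 2.3026 / 1.607 = 1.433.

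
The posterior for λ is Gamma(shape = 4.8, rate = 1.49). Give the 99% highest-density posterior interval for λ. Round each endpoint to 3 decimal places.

[0.451, 7.683]

The posterior is unimodal and skewed, so the HPD interval has equal density at both endpoints and is the shortest 99% interval.
Solving f(0.451) = f(7.683) with F(7.683) − F(0.451) = 0.99 gives [0.451, 7.683].
For comparison, the equal-tailed interval is [0.666, 8.239]; the HPD is narrower and shifted toward the mode.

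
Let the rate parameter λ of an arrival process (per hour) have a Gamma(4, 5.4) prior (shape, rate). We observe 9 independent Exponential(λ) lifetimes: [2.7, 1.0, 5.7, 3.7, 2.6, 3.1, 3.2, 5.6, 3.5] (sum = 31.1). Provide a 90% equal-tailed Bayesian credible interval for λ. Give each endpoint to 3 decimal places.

Posterior: Gamma(4+9, 5.4+31.1) = Gamma(13, 36.5) (shape, rate).
Equal-tailed 90% interval: Gamma(13, 36.5) quantiles at 0.05 and 0.95.
Posterior mean ≈ 0.356, SD ≈ 0.099; a Normal approximation gives roughly [0.194, 0.519].
Exact: lower = 0.211; upper = 0.533.

[0.211, 0.533]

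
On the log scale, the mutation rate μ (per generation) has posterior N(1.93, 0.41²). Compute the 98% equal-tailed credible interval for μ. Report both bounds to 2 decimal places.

On the log scale the 98% interval is 1.93 ± 2.326 × 0.41 = [0.9762, 2.8838].
Exponentiate: [e^0.9762, e^2.8838] = [2.65, 17.88].

[2.65, 17.88]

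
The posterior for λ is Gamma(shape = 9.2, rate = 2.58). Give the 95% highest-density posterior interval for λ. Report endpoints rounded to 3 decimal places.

[1.455, 5.909]

The posterior is unimodal and skewed, so the HPD interval has equal density at both endpoints and is the shortest 95% interval.
Solving f(1.455) = f(5.909) with F(5.909) − F(1.455) = 0.95 gives [1.455, 5.909].
For comparison, the equal-tailed interval is [1.647, 6.213]; the HPD is narrower and shifted toward the mode.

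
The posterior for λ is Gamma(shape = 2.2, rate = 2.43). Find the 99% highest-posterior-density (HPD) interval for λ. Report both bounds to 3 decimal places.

[0.008, 2.887]

The posterior is unimodal and skewed, so the HPD interval has equal density at both endpoints and is the shortest 99% interval.
Solving f(0.008) = f(2.887) with F(2.887) − F(0.008) = 0.99 gives [0.008, 2.887].
For comparison, the equal-tailed interval is [0.058, 3.216]; the HPD is narrower and shifted toward the mode.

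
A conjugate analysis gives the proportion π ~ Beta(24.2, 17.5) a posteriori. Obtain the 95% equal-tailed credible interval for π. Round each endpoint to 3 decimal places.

Posterior: Beta(24.2, 17.5).
Equal-tailed 95% interval: the 0.025 and 0.975 quantiles of Beta(24.2, 17.5).
Posterior mean ≈ 0.580, SD ≈ 0.076; a Normal approximation gives roughly [0.432, 0.728].
Exact: F⁻¹(0.025) = 0.429; F⁻¹(0.975) = 0.724.

[0.429, 0.724]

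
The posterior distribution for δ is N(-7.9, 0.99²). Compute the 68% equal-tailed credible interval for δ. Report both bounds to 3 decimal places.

[-8.885, -6.915]

The posterior is symmetric, so the 68% equal-tailed interval is δ = -7.9 ± z·0.99 with z = 0.994.
Half-width: 0.994 × 0.99 = 0.985.
-7.9 − 0.985 = -8.885; -7.9 + 0.985 = -6.915.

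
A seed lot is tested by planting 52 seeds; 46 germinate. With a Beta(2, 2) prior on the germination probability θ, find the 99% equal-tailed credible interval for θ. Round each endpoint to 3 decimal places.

[0.716, 0.951]

Posterior: Beta(2+46, 2+6) = Beta(48, 8).
Equal-tailed 99% interval: the 0.005 and 0.995 quantiles of Beta(48, 8).
Posterior mean ≈ 0.857, SD ≈ 0.046; a Normal approximation gives roughly [0.738, 0.977].
Exact: F⁻¹(0.005) = 0.716; F⁻¹(0.995) = 0.951.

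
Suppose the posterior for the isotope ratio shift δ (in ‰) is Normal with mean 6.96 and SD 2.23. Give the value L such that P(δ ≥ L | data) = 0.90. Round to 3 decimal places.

Need L with P(δ ≥ L) = 0.90: L = 6.96 − z_{0.1}·2.23.
z = 1.282; L = 6.96 − 1.282 × 2.23 = 4.102.

4.102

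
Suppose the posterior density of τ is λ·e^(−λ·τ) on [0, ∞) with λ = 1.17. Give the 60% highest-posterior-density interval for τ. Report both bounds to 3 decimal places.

[0.000, 0.783]

The exponential density is strictly decreasing on [0, ∞), so the HPD interval is anchored at 0: [0, q] with P(τ ≤ q) = 0.60.
q = −ln(1 − 0.60) / 1.17 = 0.9163 / 1.17 = 0.783.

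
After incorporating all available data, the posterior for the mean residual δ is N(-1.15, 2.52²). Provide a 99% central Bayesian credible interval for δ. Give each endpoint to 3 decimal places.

[-7.641, 5.341]

The posterior is symmetric, so the 99% equal-tailed interval is δ = -1.15 ± z·2.52 with z = 2.576.
Half-width: 2.576 × 2.52 = 6.491.
-1.15 − 6.491 = -7.641; -1.15 + 6.491 = 5.341.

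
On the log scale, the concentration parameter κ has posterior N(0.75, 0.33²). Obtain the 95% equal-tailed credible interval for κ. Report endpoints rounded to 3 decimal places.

On the log scale the 95% interval is 0.75 ± 1.960 × 0.33 = [0.1032, 1.3968].
Exponentiate: [e^0.1032, e^1.3968] = [1.109, 4.042].

[1.109, 4.042]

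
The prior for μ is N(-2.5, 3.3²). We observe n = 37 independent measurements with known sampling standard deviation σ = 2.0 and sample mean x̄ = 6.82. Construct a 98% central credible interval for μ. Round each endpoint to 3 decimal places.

Posterior precision = 1/3.3² + 37/2.0² = 0.0918 + 9.2500 = 9.3418, so posterior SD = 0.3272.
Posterior mean = (-2.5/3.3² + 37·6.82/2.0²) / 9.3418 = 6.7284.
Interval: 6.7284 ± 2.326 × 0.3272 → [5.967, 7.490].

[5.967, 7.490]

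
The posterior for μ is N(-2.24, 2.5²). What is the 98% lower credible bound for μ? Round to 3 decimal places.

Need L with P(μ ≥ L) = 0.98: L = -2.24 − z_{0.02}·2.5.
z = 2.054; L = -2.24 − 2.054 × 2.5 = -7.374.

-7.374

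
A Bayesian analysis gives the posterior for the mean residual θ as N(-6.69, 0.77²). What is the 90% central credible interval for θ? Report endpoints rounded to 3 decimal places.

The posterior is symmetric, so the 90% equal-tailed interval is θ = -6.69 ± z·0.77 with z = 1.645.
Half-width: 1.645 × 0.77 = 1.267.
-6.69 − 1.267 = -7.957; -6.69 + 1.267 = -5.423.

[-7.957, -5.423]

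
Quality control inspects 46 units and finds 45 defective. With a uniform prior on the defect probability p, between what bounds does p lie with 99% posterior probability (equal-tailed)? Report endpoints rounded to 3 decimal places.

[0.852, 0.998]

Posterior: Beta(1+45, 1+1) = Beta(46, 2).
Equal-tailed 99% interval: the 0.005 and 0.995 quantiles of Beta(46, 2).
Posterior mean ≈ 0.958, SD ≈ 0.029; a Normal approximation gives roughly [0.885, 1.032].
Exact: F⁻¹(0.005) = 0.852; F⁻¹(0.995) = 0.998.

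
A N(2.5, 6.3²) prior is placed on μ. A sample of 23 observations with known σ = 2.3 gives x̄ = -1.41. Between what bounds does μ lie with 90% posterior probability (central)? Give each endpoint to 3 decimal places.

[-2.174, -0.601]

Posterior precision = 1/6.3² + 23/2.3² = 0.0252 + 4.3478 = 4.3730, so posterior SD = 0.4782.
Posterior mean = (2.5/6.3² + 23·-1.41/2.3²) / 4.3730 = -1.3875.
Interval: -1.3875 ± 1.645 × 0.4782 → [-2.174, -0.601].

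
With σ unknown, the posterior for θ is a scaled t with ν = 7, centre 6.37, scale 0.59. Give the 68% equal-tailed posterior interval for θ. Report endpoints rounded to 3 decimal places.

[5.739, 7.001]

The t_7 distribution is symmetric; the 68% interval is 6.37 ± t·0.59 with t_{0.84,7} = 1.070.
Half-width: 1.070 × 0.59 = 0.631.
6.37 − 0.631 = 5.739; 6.37 + 0.631 = 7.001.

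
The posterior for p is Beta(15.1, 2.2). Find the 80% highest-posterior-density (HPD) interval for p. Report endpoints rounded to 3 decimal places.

The posterior is unimodal and skewed, so the HPD interval has equal density at both endpoints and is the shortest 80% interval.
Solving f(0.804) = f(0.981) with F(0.981) − F(0.804) = 0.80 gives [0.804, 0.981].
For comparison, the equal-tailed interval is [0.766, 0.960]; the HPD is narrower and shifted toward the mode.

[0.804, 0.981]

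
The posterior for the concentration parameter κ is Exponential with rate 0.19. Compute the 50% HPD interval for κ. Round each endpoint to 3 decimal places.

The exponential density is strictly decreasing on [0, ∞), so the HPD interval is anchored at 0: [0, q] with P(κ ≤ q) = 0.50.
q = −ln(1 − 0.50) / 0.19 = 0.6931 / 0.19 = 3.648.

[0.000, 3.648]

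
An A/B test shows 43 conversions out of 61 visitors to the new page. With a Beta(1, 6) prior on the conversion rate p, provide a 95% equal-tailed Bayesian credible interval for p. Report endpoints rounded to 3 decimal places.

Posterior: Beta(1+43, 6+18) = Beta(44, 24).
Equal-tailed 95% interval: the 0.025 and 0.975 quantiles of Beta(44, 24).
Posterior mean ≈ 0.647, SD ≈ 0.058; a Normal approximation gives roughly [0.534, 0.760].
Exact: F⁻¹(0.025) = 0.531; F⁻¹(0.975) = 0.755.

[0.531, 0.755]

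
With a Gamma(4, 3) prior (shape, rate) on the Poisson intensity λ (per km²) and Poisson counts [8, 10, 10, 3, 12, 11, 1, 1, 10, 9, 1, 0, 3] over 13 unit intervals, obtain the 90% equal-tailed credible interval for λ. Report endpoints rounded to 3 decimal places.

Posterior: Gamma(4+79, 3+13) = Gamma(83, 16) (shape, rate).
Equal-tailed 90% interval: Gamma(83, 16) quantiles at 0.05 and 0.95.
Posterior mean ≈ 5.188, SD ≈ 0.569; a Normal approximation gives roughly [4.251, 6.124].
Exact: lower = 4.288; upper = 6.158.

[4.288, 6.158]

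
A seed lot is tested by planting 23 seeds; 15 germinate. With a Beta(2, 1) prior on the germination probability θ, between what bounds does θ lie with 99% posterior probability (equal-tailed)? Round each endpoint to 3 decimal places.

[0.405, 0.860]

Posterior: Beta(2+15, 1+8) = Beta(17, 9).
Equal-tailed 99% interval: the 0.005 and 0.995 quantiles of Beta(17, 9).
Posterior mean ≈ 0.654, SD ≈ 0.092; a Normal approximation gives roughly [0.418, 0.890].
Exact: F⁻¹(0.005) = 0.405; F⁻¹(0.995) = 0.860.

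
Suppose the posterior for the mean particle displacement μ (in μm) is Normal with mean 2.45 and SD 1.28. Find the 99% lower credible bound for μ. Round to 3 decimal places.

-0.528

Need L with P(μ ≥ L) = 0.99: L = 2.45 − z_{0.01}·1.28.
z = 2.326; L = 2.45 − 2.326 × 1.28 = -0.528.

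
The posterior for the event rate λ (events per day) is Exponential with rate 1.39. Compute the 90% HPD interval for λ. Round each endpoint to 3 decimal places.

The exponential density is strictly decreasing on [0, ∞), so the HPD interval is anchored at 0: [0, q] with P(λ ≤ q) = 0.90.
q = −ln(1 − 0.90) / 1.39 = 2.3026 / 1.39 = 1.657.

[0.000, 1.657]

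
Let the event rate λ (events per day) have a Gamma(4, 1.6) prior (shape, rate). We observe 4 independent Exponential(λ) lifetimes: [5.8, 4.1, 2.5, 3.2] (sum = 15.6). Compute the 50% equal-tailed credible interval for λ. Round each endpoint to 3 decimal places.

[0.346, 0.563]

Posterior: Gamma(4+4, 1.6+15.6) = Gamma(8, 17.2) (shape, rate).
Equal-tailed 50% interval: Gamma(8, 17.2) quantiles at 0.25 and 0.75.
Posterior mean ≈ 0.465, SD ≈ 0.164; a Normal approximation gives roughly [0.354, 0.576].
Exact: lower = 0.346; upper = 0.563.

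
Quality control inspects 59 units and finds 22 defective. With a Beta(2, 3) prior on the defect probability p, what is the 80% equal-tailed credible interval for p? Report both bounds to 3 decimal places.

[0.299, 0.453]

Posterior: Beta(2+22, 3+37) = Beta(24, 40).
Equal-tailed 80% interval: the 0.1 and 0.9 quantiles of Beta(24, 40).
Posterior mean ≈ 0.375, SD ≈ 0.060; a Normal approximation gives roughly [0.298, 0.452].
Exact: F⁻¹(0.1) = 0.299; F⁻¹(0.9) = 0.453.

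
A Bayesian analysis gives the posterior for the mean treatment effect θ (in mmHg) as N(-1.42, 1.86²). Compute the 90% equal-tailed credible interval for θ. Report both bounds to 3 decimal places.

[-4.479, 1.639]

The posterior is symmetric, so the 90% equal-tailed interval is θ = -1.42 ± z·1.86 with z = 1.645.
Half-width: 1.645 × 1.86 = 3.059.
-1.42 − 3.059 = -4.479; -1.42 + 3.059 = 1.639.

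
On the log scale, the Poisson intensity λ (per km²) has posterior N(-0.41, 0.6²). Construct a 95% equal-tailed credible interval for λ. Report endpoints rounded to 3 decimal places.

On the log scale the 95% interval is -0.41 ± 1.960 × 0.6 = [-1.5860, 0.7660].
Exponentiate: [e^-1.5860, e^0.7660] = [0.205, 2.151].

[0.205, 2.151]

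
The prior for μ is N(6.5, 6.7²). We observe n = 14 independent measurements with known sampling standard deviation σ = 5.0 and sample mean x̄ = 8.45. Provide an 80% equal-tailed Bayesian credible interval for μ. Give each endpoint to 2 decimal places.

Posterior precision = 1/6.7² + 14/5.0² = 0.0223 + 0.5600 = 0.5823, so posterior SD = 1.3105.
Posterior mean = (6.5/6.7² + 14·8.45/5.0²) / 0.5823 = 8.3754.
Interval: 8.3754 ± 1.282 × 1.3105 → [6.70, 10.05].

[6.70, 10.05]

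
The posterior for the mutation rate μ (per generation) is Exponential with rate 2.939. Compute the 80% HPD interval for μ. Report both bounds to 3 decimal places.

The exponential density is strictly decreasing on [0, ∞), so the HPD interval is anchored at 0: [0, q] with P(μ ≤ q) = 0.80.
q = −ln(1 − 0.80) / 2.939 = 1.6094 / 2.939 = 0.548.

[0.000, 0.548]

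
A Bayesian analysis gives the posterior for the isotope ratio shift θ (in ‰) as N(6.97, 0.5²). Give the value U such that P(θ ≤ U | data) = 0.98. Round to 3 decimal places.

Need U with P(θ ≤ U) = 0.98: U = 6.97 + z_{0.02}·0.5.
z = 2.054; U = 6.97 + 2.054 × 0.5 = 7.997.

7.997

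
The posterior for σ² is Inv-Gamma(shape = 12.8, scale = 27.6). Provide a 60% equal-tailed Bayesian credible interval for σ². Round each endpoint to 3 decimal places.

Inverse-Gamma(12.8, 27.6) quantiles: F⁻¹(0.2) and F⁻¹(0.8).
Equivalently, 1/σ² ~ Gamma(12.8, rate = 27.6); invert its 0.8 and 0.2 quantiles.
Posterior mean ≈ 2.339, SD ≈ 0.712; a Normal approximation gives roughly [1.740, 2.938].
Exact: lower = 1.761; upper = 2.835.

[1.761, 2.835]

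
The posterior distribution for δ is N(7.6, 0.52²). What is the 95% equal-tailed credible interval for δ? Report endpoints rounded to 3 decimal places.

[6.581, 8.619]

The posterior is symmetric, so the 95% equal-tailed interval is δ = 7.6 ± z·0.52 with z = 1.960.
Half-width: 1.960 × 0.52 = 1.019.
7.6 − 1.019 = 6.581; 7.6 + 1.019 = 8.619.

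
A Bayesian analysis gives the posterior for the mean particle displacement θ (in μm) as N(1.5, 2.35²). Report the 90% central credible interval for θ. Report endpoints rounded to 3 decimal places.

The posterior is symmetric, so the 90% equal-tailed interval is θ = 1.5 ± z·2.35 with z = 1.645.
Half-width: 1.645 × 2.35 = 3.865.
1.5 − 3.865 = -2.365; 1.5 + 3.865 = 5.365.

[-2.365, 5.365]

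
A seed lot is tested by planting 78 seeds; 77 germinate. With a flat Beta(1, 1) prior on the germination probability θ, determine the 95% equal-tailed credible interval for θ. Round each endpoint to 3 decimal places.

[0.931, 0.997]

Posterior: Beta(1+77, 1+1) = Beta(78, 2).
Equal-tailed 95% interval: the 0.025 and 0.975 quantiles of Beta(78, 2).
Posterior mean ≈ 0.975, SD ≈ 0.017; a Normal approximation gives roughly [0.941, 1.009].
Exact: F⁻¹(0.025) = 0.931; F⁻¹(0.975) = 0.997.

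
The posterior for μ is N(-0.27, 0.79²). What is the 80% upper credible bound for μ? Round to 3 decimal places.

0.395

Need U with P(μ ≤ U) = 0.80: U = -0.27 + z_{0.2}·0.79.
z = 0.842; U = -0.27 + 0.842 × 0.79 = 0.395.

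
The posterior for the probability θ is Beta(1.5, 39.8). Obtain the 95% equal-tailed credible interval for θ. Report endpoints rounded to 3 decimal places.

[0.003, 0.110]

Posterior: Beta(1.5, 39.8).
Equal-tailed 95% interval: the 0.025 and 0.975 quantiles of Beta(1.5, 39.8).
Posterior mean ≈ 0.036, SD ≈ 0.029; a Normal approximation gives roughly [-0.020, 0.093].
Exact: F⁻¹(0.025) = 0.003; F⁻¹(0.975) = 0.110.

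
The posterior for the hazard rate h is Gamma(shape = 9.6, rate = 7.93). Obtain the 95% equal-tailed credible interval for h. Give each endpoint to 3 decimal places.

Posterior: Gamma(shape 9.6, rate 7.93).
Equal-tailed 95% interval: Gamma(9.6, 7.93) quantiles at 0.025 and 0.975.
Posterior mean ≈ 1.211, SD ≈ 0.391; a Normal approximation gives roughly [0.445, 1.976].
Exact: lower = 0.570; upper = 2.088.

[0.570, 2.088]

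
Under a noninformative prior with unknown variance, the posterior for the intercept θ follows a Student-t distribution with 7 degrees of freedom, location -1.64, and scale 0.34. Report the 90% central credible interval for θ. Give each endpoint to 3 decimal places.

[-2.284, -0.996]

The t_7 distribution is symmetric; the 90% interval is -1.64 ± t·0.34 with t_{0.95,7} = 1.895.
Half-width: 1.895 × 0.34 = 0.644.
-1.64 − 0.644 = -2.284; -1.64 + 0.644 = -0.996.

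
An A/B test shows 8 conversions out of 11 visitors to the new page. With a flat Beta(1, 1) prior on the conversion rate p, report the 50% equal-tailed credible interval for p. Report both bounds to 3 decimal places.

[0.611, 0.784]

Posterior: Beta(1+8, 1+3) = Beta(9, 4).
Equal-tailed 50% interval: the 0.25 and 0.75 quantiles of Beta(9, 4).
Posterior mean ≈ 0.692, SD ≈ 0.123; a Normal approximation gives roughly [0.609, 0.776].
Exact: F⁻¹(0.25) = 0.611; F⁻¹(0.75) = 0.784.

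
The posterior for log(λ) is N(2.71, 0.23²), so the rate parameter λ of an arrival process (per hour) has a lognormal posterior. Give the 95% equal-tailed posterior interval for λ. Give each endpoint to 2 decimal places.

[9.58, 23.59]

On the log scale the 95% interval is 2.71 ± 1.960 × 0.23 = [2.2592, 3.1608].
Exponentiate: [e^2.2592, e^3.1608] = [9.58, 23.59].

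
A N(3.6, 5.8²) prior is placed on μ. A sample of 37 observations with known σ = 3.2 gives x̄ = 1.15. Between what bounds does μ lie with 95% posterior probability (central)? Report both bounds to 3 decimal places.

[0.143, 2.197]

Posterior precision = 1/5.8² + 37/3.2² = 0.0297 + 3.6133 = 3.6430, so posterior SD = 0.5239.
Posterior mean = (3.6/5.8² + 37·1.15/3.2²) / 3.6430 = 1.1700.
Interval: 1.1700 ± 1.960 × 0.5239 → [0.143, 2.197].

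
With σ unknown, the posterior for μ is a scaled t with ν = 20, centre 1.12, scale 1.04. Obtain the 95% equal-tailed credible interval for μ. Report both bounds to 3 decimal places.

The t_20 distribution is symmetric; the 95% interval is 1.12 ± t·1.04 with t_{0.975,20} = 2.086.
Half-width: 2.086 × 1.04 = 2.169.
1.12 − 2.169 = -1.049; 1.12 + 2.169 = 3.289.

[-1.049, 3.289]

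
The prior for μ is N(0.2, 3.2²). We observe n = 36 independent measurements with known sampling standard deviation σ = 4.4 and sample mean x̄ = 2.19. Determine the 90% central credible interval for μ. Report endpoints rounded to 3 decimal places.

Posterior precision = 1/3.2² + 36/4.4² = 0.0977 + 1.8595 = 1.9572, so posterior SD = 0.7148.
Posterior mean = (0.2/3.2² + 36·2.19/4.4²) / 1.9572 = 2.0907.
Interval: 2.0907 ± 1.645 × 0.7148 → [0.915, 3.266].

[0.915, 3.266]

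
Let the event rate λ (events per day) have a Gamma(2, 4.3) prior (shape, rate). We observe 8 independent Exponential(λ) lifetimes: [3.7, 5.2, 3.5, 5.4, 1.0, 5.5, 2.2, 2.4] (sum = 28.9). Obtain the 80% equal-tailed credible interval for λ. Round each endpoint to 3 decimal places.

Posterior: Gamma(2+8, 4.3+28.9) = Gamma(10, 33.2) (shape, rate).
Equal-tailed 80% interval: Gamma(10, 33.2) quantiles at 0.1 and 0.9.
Posterior mean ≈ 0.301, SD ≈ 0.095; a Normal approximation gives roughly [0.179, 0.423].
Exact: lower = 0.187; upper = 0.428.

[0.187, 0.428]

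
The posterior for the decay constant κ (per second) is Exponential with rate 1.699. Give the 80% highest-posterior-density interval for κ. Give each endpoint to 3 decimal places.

The exponential density is strictly decreasing on [0, ∞), so the HPD interval is anchored at 0: [0, q] with P(κ ≤ q) = 0.80.
q = −ln(1 − 0.80) / 1.699 = 1.6094 / 1.699 = 0.947.

[0.000, 0.947]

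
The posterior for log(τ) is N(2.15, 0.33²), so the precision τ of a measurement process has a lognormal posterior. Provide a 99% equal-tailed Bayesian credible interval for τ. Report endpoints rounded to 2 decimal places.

On the log scale the 99% interval is 2.15 ± 2.576 × 0.33 = [1.3000, 3.0000].
Exponentiate: [e^1.3000, e^3.0000] = [3.67, 20.09].

[3.67, 20.09]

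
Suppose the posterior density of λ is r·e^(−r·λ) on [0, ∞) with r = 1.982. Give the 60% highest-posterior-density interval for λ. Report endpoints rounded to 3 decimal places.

The exponential density is strictly decreasing on [0, ∞), so the HPD interval is anchored at 0: [0, q] with P(λ ≤ q) = 0.60.
q = −ln(1 − 0.60) / 1.982 = 0.9163 / 1.982 = 0.462.

[0.000, 0.462]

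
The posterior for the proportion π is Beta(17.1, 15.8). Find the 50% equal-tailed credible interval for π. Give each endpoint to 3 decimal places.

Posterior: Beta(17.1, 15.8).
Equal-tailed 50% interval: the 0.25 and 0.75 quantiles of Beta(17.1, 15.8).
Posterior mean ≈ 0.520, SD ≈ 0.086; a Normal approximation gives roughly [0.462, 0.578].
Exact: F⁻¹(0.25) = 0.461; F⁻¹(0.75) = 0.579.

[0.461, 0.579]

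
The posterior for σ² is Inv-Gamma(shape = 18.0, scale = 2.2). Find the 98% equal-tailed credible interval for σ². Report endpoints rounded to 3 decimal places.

[0.075, 0.229]

Inverse-Gamma(18.0, 2.2) quantiles: F⁻¹(0.01) and F⁻¹(0.99).
Equivalently, 1/σ² ~ Gamma(18.0, rate = 2.2); invert its 0.99 and 0.01 quantiles.
Posterior mean ≈ 0.129, SD ≈ 0.032; a Normal approximation gives roughly [0.054, 0.205].
Exact: lower = 0.075; upper = 0.229.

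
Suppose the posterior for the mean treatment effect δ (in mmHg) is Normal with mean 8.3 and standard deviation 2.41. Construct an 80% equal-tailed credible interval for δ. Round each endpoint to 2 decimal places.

[5.21, 11.39]

The posterior is symmetric, so the 80% equal-tailed interval is δ = 8.3 ± z·2.41 with z = 1.282.
Half-width: 1.282 × 2.41 = 3.09.
8.3 − 3.09 = 5.21; 8.3 + 3.09 = 11.39.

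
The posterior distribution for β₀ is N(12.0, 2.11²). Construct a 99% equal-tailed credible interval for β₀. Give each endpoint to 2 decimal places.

[6.57, 17.43]

The posterior is symmetric, so the 99% equal-tailed interval is β₀ = 12.0 ± z·2.11 with z = 2.576.
Half-width: 2.576 × 2.11 = 5.43.
12.0 − 5.43 = 6.57; 12.0 + 5.43 = 17.43.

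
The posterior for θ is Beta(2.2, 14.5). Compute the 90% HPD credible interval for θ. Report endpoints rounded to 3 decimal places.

[0.011, 0.248]

The posterior is unimodal and skewed, so the HPD interval has equal density at both endpoints and is the shortest 90% interval.
Solving f(0.011) = f(0.248) with F(0.248) − F(0.011) = 0.90 gives [0.011, 0.248].
For comparison, the equal-tailed interval is [0.029, 0.285]; the HPD is narrower and shifted toward the mode.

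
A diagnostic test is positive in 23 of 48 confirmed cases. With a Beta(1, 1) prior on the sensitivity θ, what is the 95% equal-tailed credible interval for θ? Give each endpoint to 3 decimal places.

Posterior: Beta(1+23, 1+25) = Beta(24, 26).
Equal-tailed 95% interval: the 0.025 and 0.975 quantiles of Beta(24, 26).
Posterior mean ≈ 0.480, SD ≈ 0.070; a Normal approximation gives roughly [0.343, 0.617].
Exact: F⁻¹(0.025) = 0.344; F⁻¹(0.975) = 0.617.

[0.344, 0.617]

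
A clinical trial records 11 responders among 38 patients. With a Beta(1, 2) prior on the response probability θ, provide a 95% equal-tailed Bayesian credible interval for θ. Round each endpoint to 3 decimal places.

Posterior: Beta(1+11, 2+27) = Beta(12, 29).
Equal-tailed 95% interval: the 0.025 and 0.975 quantiles of Beta(12, 29).
Posterior mean ≈ 0.293, SD ≈ 0.070; a Normal approximation gives roughly [0.155, 0.430].
Exact: F⁻¹(0.025) = 0.166; F⁻¹(0.975) = 0.439.

[0.166, 0.439]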